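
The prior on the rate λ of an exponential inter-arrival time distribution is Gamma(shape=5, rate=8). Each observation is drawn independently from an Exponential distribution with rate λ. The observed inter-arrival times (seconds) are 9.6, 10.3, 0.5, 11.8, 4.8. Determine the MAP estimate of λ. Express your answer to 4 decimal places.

λ̂_MAP = 0.2000

The Exponential(rate=λ) likelihood is ∝ λ^n e^(−λΣtᵢ). Here n = 5 and Σtᵢ = 9.6 + 10.3 + 0.5 + 11.8 + 4.8 = 37.
Posterior ∝ λ^4e^(−8λ) · λ^5e^(−37λ) = λ^9e^(−45λ), i.e. Gamma(10, 45).
Mode = (a−1)/b = 9/45 ≈ 0.2000.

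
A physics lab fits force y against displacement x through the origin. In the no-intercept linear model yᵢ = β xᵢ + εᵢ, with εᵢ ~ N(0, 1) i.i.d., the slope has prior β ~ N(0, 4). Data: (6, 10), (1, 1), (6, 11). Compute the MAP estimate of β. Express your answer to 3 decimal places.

log p(β | y) = −Σ(yᵢ − βxᵢ)²/(2·1) − β²/(2·4) + const.
Setting the derivative to zero: Σxᵢ(yᵢ − βxᵢ)/1 − β/4 = 0, so β = Σxᵢyᵢ / (Σxᵢ² + σ²/τ²).
Σxᵢyᵢ = 6·10 + 1·1 + 6·11 = 127; Σxᵢ² = 73; σ²/τ² = 0.25.
β̂_MAP = 127 / (73 + 0.25) = 127/73.25 ≈ 1.734.

β̂_MAP = 1.734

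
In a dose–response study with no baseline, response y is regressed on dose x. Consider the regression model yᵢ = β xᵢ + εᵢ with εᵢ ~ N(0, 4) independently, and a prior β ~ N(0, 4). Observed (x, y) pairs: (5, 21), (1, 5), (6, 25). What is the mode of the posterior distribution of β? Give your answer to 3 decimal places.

log p(β | y) = −Σ(yᵢ − βxᵢ)²/(2·4) − β²/(2·4) + const.
Setting the derivative to zero: Σxᵢ(yᵢ − βxᵢ)/4 − β/4 = 0, so β = Σxᵢyᵢ / (Σxᵢ² + σ²/τ²).
Σxᵢyᵢ = 5·21 + 1·5 + 6·25 = 260; Σxᵢ² = 62; σ²/τ² = 1.
β̂_MAP = 260 / (62 + 1) = 260/63 ≈ 4.127.

β̂_MAP = 4.127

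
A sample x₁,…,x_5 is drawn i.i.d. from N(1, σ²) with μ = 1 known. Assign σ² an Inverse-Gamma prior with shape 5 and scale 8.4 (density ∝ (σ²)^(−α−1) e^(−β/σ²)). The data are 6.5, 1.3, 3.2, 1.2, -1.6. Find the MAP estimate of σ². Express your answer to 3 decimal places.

Sum of squared deviations about the known mean: SS = (6.5−1)² + (1.3−1)² + (3.2−1)² + (1.2−1)² + (-1.6−1)² = 41.98.
The Normal likelihood contributes (σ²)^(−n/2) exp(−SS/(2σ²)), so the posterior is Inverse-Gamma(α + n/2, β + SS/2) = Inverse-Gamma(7.5, 29.39).
The mode of Inverse-Gamma(a, b) is b/(a+1) = 29.39/8.5 ≈ 3.458.

σ̂²_MAP = 3.458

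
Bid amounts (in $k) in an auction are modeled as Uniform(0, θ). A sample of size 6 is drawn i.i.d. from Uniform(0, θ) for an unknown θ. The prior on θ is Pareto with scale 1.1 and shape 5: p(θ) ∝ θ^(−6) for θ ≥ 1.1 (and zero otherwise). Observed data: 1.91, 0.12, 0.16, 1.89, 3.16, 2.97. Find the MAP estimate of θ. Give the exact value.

The Uniform(0, θ) likelihood is θ^(−n) for θ ≥ max(xᵢ), zero otherwise. Here max(xᵢ) = 3.16.
Posterior ∝ θ^(−6) · θ^(−6) = θ^(−12) on θ ≥ max(1.1, 3.16) = 3.16.
This density is strictly decreasing in θ, so the posterior mode lies at the lower boundary of the support.

θ̂_MAP = 3.16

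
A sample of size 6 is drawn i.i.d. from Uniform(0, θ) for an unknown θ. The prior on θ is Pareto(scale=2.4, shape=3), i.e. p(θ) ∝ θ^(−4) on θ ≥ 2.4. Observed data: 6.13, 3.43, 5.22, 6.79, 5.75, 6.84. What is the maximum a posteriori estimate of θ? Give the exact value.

θ̂_MAP = 6.84

The Uniform(0, θ) likelihood is θ^(−n) for θ ≥ max(xᵢ), zero otherwise. Here max(xᵢ) = 6.84.
Posterior ∝ θ^(−4) · θ^(−6) = θ^(−10) on θ ≥ max(2.4, 6.84) = 6.84.
This density is strictly decreasing in θ, so the posterior mode lies at the lower boundary of the support.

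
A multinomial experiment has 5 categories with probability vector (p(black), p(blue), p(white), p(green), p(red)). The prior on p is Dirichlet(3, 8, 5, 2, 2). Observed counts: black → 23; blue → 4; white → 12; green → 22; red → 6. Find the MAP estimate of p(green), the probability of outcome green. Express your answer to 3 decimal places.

MAP estimate of p(green) = 0.280

The posterior is Dirichlet(αᵢ + nᵢ) = Dirichlet(26, 12, 17, 24, 8).
For a Dirichlet(a₁,…,a_K) with all aᵢ > 1, the mode has j-th component (aⱼ − 1)/(Σaᵢ − K).
Here Σaᵢ = 87 and K = 5, so p(green) = (24 − 1)/(87 − 5) = 23/82 ≈ 0.280.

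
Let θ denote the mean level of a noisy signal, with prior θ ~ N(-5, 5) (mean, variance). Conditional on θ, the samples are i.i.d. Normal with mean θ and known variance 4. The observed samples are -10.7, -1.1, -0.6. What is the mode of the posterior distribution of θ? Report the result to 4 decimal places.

n = 3; x̄ = ((-10.7) + (-1.1) + (-0.6))/3 = -12.4/3 = -62/15 ≈ -4.1333.
For a Normal prior and Normal likelihood with known variance, the posterior is Normal; its mode equals its mean, the precision-weighted average.
Prior precision 1/σ₀² = 1/5 = 0.2; data precision n/σ² = 3/4 = 0.75.
θ̂ = (0.2·(-5) + 0.75·(-62/15)) / (0.2 + 0.75) = (-4.1)/0.95 = -82/19 ≈ -4.3158.

θ̂_MAP = -4.3158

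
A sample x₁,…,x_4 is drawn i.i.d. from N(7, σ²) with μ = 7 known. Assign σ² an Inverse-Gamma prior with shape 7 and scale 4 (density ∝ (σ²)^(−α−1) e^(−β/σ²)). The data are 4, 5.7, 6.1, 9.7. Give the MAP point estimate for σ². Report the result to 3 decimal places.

Sum of squared deviations about the known mean: SS = (4−7)² + (5.7−7)² + (6.1−7)² + (9.7−7)² = 18.79.
The Normal likelihood contributes (σ²)^(−n/2) exp(−SS/(2σ²)), so the posterior is Inverse-Gamma(α + n/2, β + SS/2) = Inverse-Gamma(9, 13.395).
The mode of Inverse-Gamma(a, b) is b/(a+1) = 13.395/10 ≈ 1.340.

σ̂²_MAP = 1.340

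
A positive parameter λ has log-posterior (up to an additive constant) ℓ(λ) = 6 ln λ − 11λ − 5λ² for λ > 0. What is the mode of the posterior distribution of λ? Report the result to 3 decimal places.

λ̂_MAP = 0.400

ℓ'(λ) = 6/λ − 11 − 10λ. Setting this to zero and multiplying by λ: 10λ² + 11λ − 6 = 0.
λ = (−11 + √(11² + 4·10·6)) / (2·10) = (−11 + √361) / 20 = (−11 + 19)/20 = 2/5.
ℓ''(λ) = −6/λ² − 10 < 0, confirming a maximum.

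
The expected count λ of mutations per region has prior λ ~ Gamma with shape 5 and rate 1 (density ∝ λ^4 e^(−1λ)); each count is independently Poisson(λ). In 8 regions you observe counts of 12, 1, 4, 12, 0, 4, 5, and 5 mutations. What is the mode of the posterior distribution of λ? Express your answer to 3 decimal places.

λ̂_MAP = 5.222

Σxᵢ = 12+1+4+12+0+4+5+5 = 43, with n = 8.
Posterior ∝ λ^4e^(−1λ) · λ^43e^(−8λ) = λ^47e^(−9λ), i.e. Gamma(shape=48, rate=9).
The mode of a Gamma(a, b) with a ≥ 1 (shape–rate) is (a−1)/b = 47/9 ≈ 5.222.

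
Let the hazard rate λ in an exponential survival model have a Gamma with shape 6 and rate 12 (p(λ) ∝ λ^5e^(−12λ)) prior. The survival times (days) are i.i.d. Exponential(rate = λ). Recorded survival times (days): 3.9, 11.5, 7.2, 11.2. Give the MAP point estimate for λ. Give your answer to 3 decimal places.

The Exponential(rate=λ) likelihood is ∝ λ^n e^(−λΣtᵢ). Here n = 4 and Σtᵢ = 3.9 + 11.5 + 7.2 + 11.2 = 33.8.
Posterior ∝ λ^5e^(−12λ) · λ^4e^(−33.8λ) = λ^9e^(−45.8λ), i.e. Gamma(10, 45.8).
Mode = (a−1)/b = 9/45.8 ≈ 0.197.

λ̂_MAP = 0.197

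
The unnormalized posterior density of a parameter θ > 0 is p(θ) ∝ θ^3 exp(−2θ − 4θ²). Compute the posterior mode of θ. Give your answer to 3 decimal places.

ℓ'(θ) = 3/θ − 2 − 8θ. Setting this to zero and multiplying by θ: 8θ² + 2θ − 3 = 0.
θ = (−2 + √(2² + 4·8·3)) / (2·8) = (−2 + √100) / 16 = (−2 + 10)/16 = 1/2.
ℓ''(θ) = −3/θ² − 8 < 0, confirming a maximum.

θ̂_MAP = 0.500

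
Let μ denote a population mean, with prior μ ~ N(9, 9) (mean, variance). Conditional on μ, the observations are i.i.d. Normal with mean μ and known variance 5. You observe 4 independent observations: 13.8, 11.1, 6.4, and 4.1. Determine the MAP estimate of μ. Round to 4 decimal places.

μ̂_MAP = 8.8683

n = 4; x̄ = (13.8 + 11.1 + 6.4 + 4.1)/4 = 35.4/4 = 8.85.
For a Normal prior and Normal likelihood with known variance, the posterior is Normal; its mode equals its mean, the precision-weighted average.
Prior precision 1/σ₀² = 1/9; data precision n/σ² = 4/5 = 0.8.
μ̂ = ((1/9)·9 + 0.8·8.85) / (1/9 + 0.8) = 8.08/(41/45) = 1818/205 ≈ 8.8683.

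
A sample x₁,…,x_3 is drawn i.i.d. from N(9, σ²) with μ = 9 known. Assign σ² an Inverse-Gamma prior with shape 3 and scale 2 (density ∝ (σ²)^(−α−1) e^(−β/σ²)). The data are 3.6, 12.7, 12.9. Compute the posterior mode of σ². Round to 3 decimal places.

σ̂²_MAP = 5.642

Sum of squared deviations about the known mean: SS = (3.6−9)² + (12.7−9)² + (12.9−9)² = 58.06.
The Normal likelihood contributes (σ²)^(−n/2) exp(−SS/(2σ²)), so the posterior is Inverse-Gamma(α + n/2, β + SS/2) = Inverse-Gamma(4.5, 31.03).
The mode of Inverse-Gamma(a, b) is b/(a+1) = 31.03/5.5 ≈ 5.642.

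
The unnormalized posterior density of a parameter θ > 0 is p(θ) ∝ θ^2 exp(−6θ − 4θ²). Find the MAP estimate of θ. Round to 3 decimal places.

θ̂_MAP = 0.250

ℓ'(θ) = 2/θ − 6 − 8θ. Setting this to zero and multiplying by θ: 8θ² + 6θ − 2 = 0.
θ = (−6 + √(6² + 4·8·2)) / (2·8) = (−6 + √100) / 16 = (−6 + 10)/16 = 1/4.
ℓ''(θ) = −2/θ² − 8 < 0, confirming a maximum.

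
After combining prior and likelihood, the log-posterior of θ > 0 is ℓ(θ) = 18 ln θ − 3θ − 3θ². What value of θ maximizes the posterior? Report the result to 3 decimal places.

θ̂_MAP = 1.500

ℓ'(θ) = 18/θ − 3 − 6θ. Setting this to zero and multiplying by θ: 6θ² + 3θ − 18 = 0.
θ = (−3 + √(3² + 4·6·18)) / (2·6) = (−3 + √441) / 12 = (−3 + 21)/12 = 3/2.
ℓ''(θ) = −18/θ² − 6 < 0, confirming a maximum.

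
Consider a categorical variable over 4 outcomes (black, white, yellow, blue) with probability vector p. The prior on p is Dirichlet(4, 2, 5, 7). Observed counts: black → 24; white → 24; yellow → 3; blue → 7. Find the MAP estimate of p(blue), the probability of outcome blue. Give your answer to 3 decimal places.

MAP estimate of p(blue) = 0.181

The posterior is Dirichlet(αᵢ + nᵢ) = Dirichlet(28, 26, 8, 14).
For a Dirichlet(a₁,…,a_K) with all aᵢ > 1, the mode has j-th component (aⱼ − 1)/(Σaᵢ − K).
Here Σaᵢ = 76 and K = 4, so p(blue) = (14 − 1)/(76 − 4) = 13/72 ≈ 0.181.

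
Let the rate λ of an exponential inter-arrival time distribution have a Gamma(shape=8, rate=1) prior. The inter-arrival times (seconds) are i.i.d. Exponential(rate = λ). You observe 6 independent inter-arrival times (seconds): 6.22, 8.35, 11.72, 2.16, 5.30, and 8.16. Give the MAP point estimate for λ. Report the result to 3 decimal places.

The Exponential(rate=λ) likelihood is ∝ λ^n e^(−λΣtᵢ). Here n = 6 and Σtᵢ = 6.22 + 8.35 + 11.72 + 2.16 + 5.30 + 8.16 = 41.91.
Posterior ∝ λ^7e^(−1λ) · λ^6e^(−41.91λ) = λ^13e^(−42.91λ), i.e. Gamma(14, 42.91).
Mode = (a−1)/b = 13/42.91 ≈ 0.303.

λ̂_MAP = 0.303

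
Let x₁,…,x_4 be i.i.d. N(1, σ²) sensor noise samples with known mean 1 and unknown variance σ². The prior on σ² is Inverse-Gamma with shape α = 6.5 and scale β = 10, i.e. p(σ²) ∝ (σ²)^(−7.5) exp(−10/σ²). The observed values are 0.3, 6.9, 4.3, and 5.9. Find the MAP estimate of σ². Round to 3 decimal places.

σ̂²_MAP = 4.747

Sum of squared deviations about the known mean: SS = (0.3−1)² + (6.9−1)² + (4.3−1)² + (5.9−1)² = 70.2.
The Normal likelihood contributes (σ²)^(−n/2) exp(−SS/(2σ²)), so the posterior is Inverse-Gamma(α + n/2, β + SS/2) = Inverse-Gamma(8.5, 45.1).
The mode of Inverse-Gamma(a, b) is b/(a+1) = 45.1/9.5 ≈ 4.747.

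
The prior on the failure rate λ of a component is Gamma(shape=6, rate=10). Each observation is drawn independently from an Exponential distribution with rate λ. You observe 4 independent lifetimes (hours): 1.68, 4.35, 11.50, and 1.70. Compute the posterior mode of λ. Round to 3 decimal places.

λ̂_MAP = 0.308

The Exponential(rate=λ) likelihood is ∝ λ^n e^(−λΣtᵢ). Here n = 4 and Σtᵢ = 1.68 + 4.35 + 11.50 + 1.70 = 19.23.
Posterior ∝ λ^5e^(−10λ) · λ^4e^(−19.23λ) = λ^9e^(−29.23λ), i.e. Gamma(10, 29.23).
Mode = (a−1)/b = 9/29.23 ≈ 0.308.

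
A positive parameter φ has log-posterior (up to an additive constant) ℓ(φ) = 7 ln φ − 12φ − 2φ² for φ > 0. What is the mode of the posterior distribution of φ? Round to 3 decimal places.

φ̂_MAP = 0.500

ℓ'(φ) = 7/φ − 12 − 4φ. Setting this to zero and multiplying by φ: 4φ² + 12φ − 7 = 0.
φ = (−12 + √(12² + 4·4·7)) / (2·4) = (−12 + √256) / 8 = (−12 + 16)/8 = 1/2.
ℓ''(φ) = −7/φ² − 4 < 0, confirming a maximum.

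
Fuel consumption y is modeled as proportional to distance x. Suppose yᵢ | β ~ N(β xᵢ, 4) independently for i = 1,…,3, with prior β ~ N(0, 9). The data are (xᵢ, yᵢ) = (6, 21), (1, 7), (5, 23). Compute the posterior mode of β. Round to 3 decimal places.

β̂_MAP = 3.972

log p(β | y) = −Σ(yᵢ − βxᵢ)²/(2·4) − β²/(2·9) + const.
Setting the derivative to zero: Σxᵢ(yᵢ − βxᵢ)/4 − β/9 = 0, so β = Σxᵢyᵢ / (Σxᵢ² + σ²/τ²).
Σxᵢyᵢ = 6·21 + 1·7 + 5·23 = 248; Σxᵢ² = 62; σ²/τ² = 4/9.
β̂_MAP = 248 / (62 + 4/9) = 248/(562/9) = 1116/281 ≈ 3.972.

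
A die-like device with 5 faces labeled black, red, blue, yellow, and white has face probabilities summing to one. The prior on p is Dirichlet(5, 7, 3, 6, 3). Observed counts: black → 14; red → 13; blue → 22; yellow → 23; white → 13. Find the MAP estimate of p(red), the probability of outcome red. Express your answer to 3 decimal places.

The posterior is Dirichlet(αᵢ + nᵢ) = Dirichlet(19, 20, 25, 29, 16).
For a Dirichlet(a₁,…,a_K) with all aᵢ > 1, the mode has j-th component (aⱼ − 1)/(Σaᵢ − K).
Here Σaᵢ = 109 and K = 5, so p(red) = (20 − 1)/(109 − 5) = 19/104 ≈ 0.183.

MAP estimate of p(red) = 0.183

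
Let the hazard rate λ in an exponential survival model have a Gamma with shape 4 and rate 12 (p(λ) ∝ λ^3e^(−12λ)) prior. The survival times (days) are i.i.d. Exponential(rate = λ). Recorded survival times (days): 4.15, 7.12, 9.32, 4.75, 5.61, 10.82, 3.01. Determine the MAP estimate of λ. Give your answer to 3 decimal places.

λ̂_MAP = 0.176

The Exponential(rate=λ) likelihood is ∝ λ^n e^(−λΣtᵢ). Here n = 7 and Σtᵢ = 4.15 + 7.12 + 9.32 + 4.75 + 5.61 + 10.82 + 3.01 = 44.78.
Posterior ∝ λ^3e^(−12λ) · λ^7e^(−44.78λ) = λ^10e^(−56.78λ), i.e. Gamma(11, 56.78).
Mode = (a−1)/b = 10/56.78 ≈ 0.176.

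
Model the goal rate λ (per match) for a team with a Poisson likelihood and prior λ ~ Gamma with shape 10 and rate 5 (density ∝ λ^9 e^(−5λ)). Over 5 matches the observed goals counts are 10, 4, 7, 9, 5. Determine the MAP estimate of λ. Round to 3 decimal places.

λ̂_MAP = 4.400

Σxᵢ = 10+4+7+9+5 = 35, with n = 5.
Posterior ∝ λ^9e^(−5λ) · λ^35e^(−5λ) = λ^44e^(−10λ), i.e. Gamma(shape=45, rate=10).
The mode of a Gamma(a, b) with a ≥ 1 (shape–rate) is (a−1)/b = 44/10 ≈ 4.400.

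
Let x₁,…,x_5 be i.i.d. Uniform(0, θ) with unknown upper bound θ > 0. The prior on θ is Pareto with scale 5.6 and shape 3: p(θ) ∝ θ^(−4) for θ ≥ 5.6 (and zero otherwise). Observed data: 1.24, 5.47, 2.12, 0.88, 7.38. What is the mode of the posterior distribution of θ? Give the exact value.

The Uniform(0, θ) likelihood is θ^(−n) for θ ≥ max(xᵢ), zero otherwise. Here max(xᵢ) = 7.38.
Posterior ∝ θ^(−4) · θ^(−5) = θ^(−9) on θ ≥ max(5.6, 7.38) = 7.38.
This density is strictly decreasing in θ, so the posterior mode lies at the lower boundary of the support.

θ̂_MAP = 7.38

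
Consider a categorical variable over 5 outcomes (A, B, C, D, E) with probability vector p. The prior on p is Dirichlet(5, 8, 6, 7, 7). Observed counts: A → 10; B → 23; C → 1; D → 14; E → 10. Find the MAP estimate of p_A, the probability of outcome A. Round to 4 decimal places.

MAP estimate of p_A = 0.1628

The posterior is Dirichlet(αᵢ + nᵢ) = Dirichlet(15, 31, 7, 21, 17).
For a Dirichlet(a₁,…,a_K) with all aᵢ > 1, the mode has j-th component (aⱼ − 1)/(Σaᵢ − K).
Here Σaᵢ = 91 and K = 5, so p_A = (15 − 1)/(91 − 5) = 14/86 ≈ 0.1628.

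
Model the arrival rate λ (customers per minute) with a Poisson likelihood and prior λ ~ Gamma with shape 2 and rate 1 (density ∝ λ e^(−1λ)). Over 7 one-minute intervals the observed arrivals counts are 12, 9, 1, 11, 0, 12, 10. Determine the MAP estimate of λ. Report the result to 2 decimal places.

λ̂_MAP = 7.00

Σxᵢ = 12+9+1+11+0+12+10 = 55, with n = 7.
Posterior ∝ λe^(−1λ) · λ^55e^(−7λ) = λ^56e^(−8λ), i.e. Gamma(shape=57, rate=8).
The mode of a Gamma(a, b) with a ≥ 1 (shape–rate) is (a−1)/b = 56/8 ≈ 7.00.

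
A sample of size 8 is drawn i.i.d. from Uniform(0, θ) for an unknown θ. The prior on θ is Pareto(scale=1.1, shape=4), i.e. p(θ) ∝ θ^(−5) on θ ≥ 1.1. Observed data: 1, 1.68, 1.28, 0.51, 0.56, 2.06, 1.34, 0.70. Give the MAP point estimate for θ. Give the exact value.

The Uniform(0, θ) likelihood is θ^(−n) for θ ≥ max(xᵢ), zero otherwise. Here max(xᵢ) = 2.06.
Posterior ∝ θ^(−5) · θ^(−8) = θ^(−13) on θ ≥ max(1.1, 2.06) = 2.06.
This density is strictly decreasing in θ, so the posterior mode lies at the lower boundary of the support.

θ̂_MAP = 2.06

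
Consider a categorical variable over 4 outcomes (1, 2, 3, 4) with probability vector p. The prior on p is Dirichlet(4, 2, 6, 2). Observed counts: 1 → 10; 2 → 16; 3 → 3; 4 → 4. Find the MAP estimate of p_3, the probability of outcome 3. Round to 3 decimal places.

MAP estimate: 0.186

The posterior is Dirichlet(αᵢ + nᵢ) = Dirichlet(14, 18, 9, 6).
For a Dirichlet(a₁,…,a_K) with all aᵢ > 1, the mode has j-th component (aⱼ − 1)/(Σaᵢ − K).
Here Σaᵢ = 47 and K = 4, so p_3 = (9 − 1)/(47 − 4) = 8/43 ≈ 0.186.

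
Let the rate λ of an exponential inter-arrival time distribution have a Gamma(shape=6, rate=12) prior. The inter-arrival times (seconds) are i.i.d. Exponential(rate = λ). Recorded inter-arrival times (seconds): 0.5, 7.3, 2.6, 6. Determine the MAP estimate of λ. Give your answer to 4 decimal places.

λ̂_MAP = 0.3169

The Exponential(rate=λ) likelihood is ∝ λ^n e^(−λΣtᵢ). Here n = 4 and Σtᵢ = 0.5 + 7.3 + 2.6 + 6 = 16.4.
Posterior ∝ λ^5e^(−12λ) · λ^4e^(−16.4λ) = λ^9e^(−28.4λ), i.e. Gamma(10, 28.4).
Mode = (a−1)/b = 9/28.4 ≈ 0.3169.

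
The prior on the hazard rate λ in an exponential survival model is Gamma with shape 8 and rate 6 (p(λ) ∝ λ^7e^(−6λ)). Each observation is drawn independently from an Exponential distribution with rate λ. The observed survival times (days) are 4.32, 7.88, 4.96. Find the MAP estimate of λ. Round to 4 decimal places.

λ̂_MAP = 0.4318

The Exponential(rate=λ) likelihood is ∝ λ^n e^(−λΣtᵢ). Here n = 3 and Σtᵢ = 4.32 + 7.88 + 4.96 = 17.16.
Posterior ∝ λ^7e^(−6λ) · λ^3e^(−17.16λ) = λ^10e^(−23.16λ), i.e. Gamma(11, 23.16).
Mode = (a−1)/b = 10/23.16 ≈ 0.4318.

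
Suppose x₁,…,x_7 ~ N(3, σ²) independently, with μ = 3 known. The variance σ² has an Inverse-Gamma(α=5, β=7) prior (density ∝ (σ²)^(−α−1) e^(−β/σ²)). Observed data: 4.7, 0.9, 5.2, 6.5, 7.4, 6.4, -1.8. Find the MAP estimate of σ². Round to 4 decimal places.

σ̂²_MAP = 4.8605

Sum of squared deviations about the known mean: SS = (4.7−3)² + (0.9−3)² + (5.2−3)² + (6.5−3)² + (7.4−3)² + (6.4−3)² + (-1.8−3)² = 78.35.
The Normal likelihood contributes (σ²)^(−n/2) exp(−SS/(2σ²)), so the posterior is Inverse-Gamma(α + n/2, β + SS/2) = Inverse-Gamma(8.5, 46.175).
The mode of Inverse-Gamma(a, b) is b/(a+1) = 46.175/9.5 ≈ 4.8605.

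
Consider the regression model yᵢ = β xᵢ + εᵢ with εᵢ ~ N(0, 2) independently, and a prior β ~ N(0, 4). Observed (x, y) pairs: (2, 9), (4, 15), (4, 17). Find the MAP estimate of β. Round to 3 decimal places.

log p(β | y) = −Σ(yᵢ − βxᵢ)²/(2·2) − β²/(2·4) + const.
Setting the derivative to zero: Σxᵢ(yᵢ − βxᵢ)/2 − β/4 = 0, so β = Σxᵢyᵢ / (Σxᵢ² + σ²/τ²).
Σxᵢyᵢ = 2·9 + 4·15 + 4·17 = 146; Σxᵢ² = 36; σ²/τ² = 0.5.
β̂_MAP = 146 / (36 + 0.5) = 146/36.5 ≈ 4.000.

β̂_MAP = 4.000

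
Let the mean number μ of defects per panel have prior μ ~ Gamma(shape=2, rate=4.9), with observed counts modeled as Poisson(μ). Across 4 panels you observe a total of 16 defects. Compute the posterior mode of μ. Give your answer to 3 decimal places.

μ̂_MAP = 1.910

Σxᵢ = 16, n = 4.
Posterior ∝ μe^(−4.9μ) · μ^16e^(−4μ) = μ^17e^(−8.9μ), i.e. Gamma(shape=18, rate=8.9).
The mode of a Gamma(a, b) with a ≥ 1 (shape–rate) is (a−1)/b = 17/8.9 ≈ 1.910.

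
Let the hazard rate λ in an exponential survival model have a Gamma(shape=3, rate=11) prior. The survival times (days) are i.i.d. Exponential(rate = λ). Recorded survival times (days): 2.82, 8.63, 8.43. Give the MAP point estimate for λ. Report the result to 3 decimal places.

The Exponential(rate=λ) likelihood is ∝ λ^n e^(−λΣtᵢ). Here n = 3 and Σtᵢ = 2.82 + 8.63 + 8.43 = 19.88.
Posterior ∝ λ^2e^(−11λ) · λ^3e^(−19.88λ) = λ^5e^(−30.88λ), i.e. Gamma(6, 30.88).
Mode = (a−1)/b = 5/30.88 ≈ 0.162.

λ̂_MAP = 0.162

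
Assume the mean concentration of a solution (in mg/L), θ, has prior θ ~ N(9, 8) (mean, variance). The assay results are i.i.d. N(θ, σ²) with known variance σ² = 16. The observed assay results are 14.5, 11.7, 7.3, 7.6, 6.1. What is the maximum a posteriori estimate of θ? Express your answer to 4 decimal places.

θ̂_MAP = 9.3143

n = 5; x̄ = (14.5 + 11.7 + 7.3 + 7.6 + 6.1)/5 = 47.2/5 = 9.44.
For a Normal prior and Normal likelihood with known variance, the posterior is Normal; its mode equals its mean, the precision-weighted average.
Prior precision 1/σ₀² = 1/8 = 0.125; data precision n/σ² = 5/16 = 0.3125.
θ̂ = (0.125·9 + 0.3125·9.44) / (0.125 + 0.3125) = 4.075/0.4375 = 326/35 ≈ 9.3143.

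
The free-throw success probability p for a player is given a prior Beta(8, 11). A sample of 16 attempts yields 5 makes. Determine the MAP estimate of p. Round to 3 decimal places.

p̂_MAP = 0.364

Prior: Beta(8, 11).
Data: 5 successes in 16 trials. The binomial likelihood contributes p^5(1−p)^11, so the posterior is Beta(8+5, 11+11) = Beta(13, 22).
For Beta(a, b) with a, b > 1 the mode is (a−1)/(a+b−2) = 12/33 ≈ 0.364.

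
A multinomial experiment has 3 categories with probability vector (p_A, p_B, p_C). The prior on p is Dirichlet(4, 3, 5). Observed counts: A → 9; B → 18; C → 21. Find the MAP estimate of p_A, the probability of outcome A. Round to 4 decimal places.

The posterior is Dirichlet(αᵢ + nᵢ) = Dirichlet(13, 21, 26).
For a Dirichlet(a₁,…,a_K) with all aᵢ > 1, the mode has j-th component (aⱼ − 1)/(Σaᵢ − K).
Here Σaᵢ = 60 and K = 3, so p_A = (13 − 1)/(60 − 3) = 12/57 ≈ 0.2105.

MAP estimate of p_A = 0.2105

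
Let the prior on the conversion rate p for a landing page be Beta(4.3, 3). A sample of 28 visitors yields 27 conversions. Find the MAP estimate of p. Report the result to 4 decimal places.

p̂_MAP = 0.9099

Prior: Beta(4.3, 3).
Data: 27 successes in 28 trials. The binomial likelihood contributes p^27(1−p)^1, so the posterior is Beta(4.3+27, 3+1) = Beta(31.3, 4).
For Beta(a, b) with a, b > 1 the mode is (a−1)/(a+b−2) = 30.3/33.3 ≈ 0.9099.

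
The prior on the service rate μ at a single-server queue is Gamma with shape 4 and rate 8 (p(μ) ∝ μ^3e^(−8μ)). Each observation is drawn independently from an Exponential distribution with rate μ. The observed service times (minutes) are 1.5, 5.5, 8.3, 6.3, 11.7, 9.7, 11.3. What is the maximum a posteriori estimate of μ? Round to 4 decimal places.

The Exponential(rate=μ) likelihood is ∝ μ^n e^(−μΣtᵢ). Here n = 7 and Σtᵢ = 1.5 + 5.5 + 8.3 + 6.3 + 11.7 + 9.7 + 11.3 = 54.3.
Posterior ∝ μ^3e^(−8μ) · μ^7e^(−54.3μ) = μ^10e^(−62.3μ), i.e. Gamma(11, 62.3).
Mode = (a−1)/b = 10/62.3 ≈ 0.1605.

μ̂_MAP = 0.1605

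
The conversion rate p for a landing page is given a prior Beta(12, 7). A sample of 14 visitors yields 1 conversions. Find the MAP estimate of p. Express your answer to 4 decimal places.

p̂_MAP = 0.3871

Prior: Beta(12, 7).
Data: 1 success in 14 trials. The binomial likelihood contributes p(1−p)^13, so the posterior is Beta(12+1, 7+13) = Beta(13, 20).
For Beta(a, b) with a, b > 1 the mode is (a−1)/(a+b−2) = 12/31 ≈ 0.3871.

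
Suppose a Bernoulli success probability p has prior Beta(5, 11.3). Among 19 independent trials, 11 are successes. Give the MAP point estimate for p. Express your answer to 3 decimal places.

p̂_MAP = 0.450

Prior: Beta(5, 11.3).
Data: 11 successes in 19 trials. The binomial likelihood contributes p^11(1−p)^8, so the posterior is Beta(5+11, 11.3+8) = Beta(16, 19.3).
For Beta(a, b) with a, b > 1 the mode is (a−1)/(a+b−2) = 15/33.3 ≈ 0.450.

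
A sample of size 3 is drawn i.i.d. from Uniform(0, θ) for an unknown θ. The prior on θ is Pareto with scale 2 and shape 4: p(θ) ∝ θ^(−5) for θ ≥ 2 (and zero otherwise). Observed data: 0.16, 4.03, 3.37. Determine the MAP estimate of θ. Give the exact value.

The Uniform(0, θ) likelihood is θ^(−n) for θ ≥ max(xᵢ), zero otherwise. Here max(xᵢ) = 4.03.
Posterior ∝ θ^(−5) · θ^(−3) = θ^(−8) on θ ≥ max(2, 4.03) = 4.03.
This density is strictly decreasing in θ, so the posterior mode lies at the lower boundary of the support.

θ̂_MAP = 4.03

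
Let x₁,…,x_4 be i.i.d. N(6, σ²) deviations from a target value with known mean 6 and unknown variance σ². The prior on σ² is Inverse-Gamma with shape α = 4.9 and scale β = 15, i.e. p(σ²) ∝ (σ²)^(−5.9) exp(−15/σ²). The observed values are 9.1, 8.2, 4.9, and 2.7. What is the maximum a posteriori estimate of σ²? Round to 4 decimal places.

σ̂²_MAP = 3.5791

Sum of squared deviations about the known mean: SS = (9.1−6)² + (8.2−6)² + (4.9−6)² + (2.7−6)² = 26.55.
The Normal likelihood contributes (σ²)^(−n/2) exp(−SS/(2σ²)), so the posterior is Inverse-Gamma(α + n/2, β + SS/2) = Inverse-Gamma(6.9, 28.275).
The mode of Inverse-Gamma(a, b) is b/(a+1) = 28.275/7.9 ≈ 3.5791.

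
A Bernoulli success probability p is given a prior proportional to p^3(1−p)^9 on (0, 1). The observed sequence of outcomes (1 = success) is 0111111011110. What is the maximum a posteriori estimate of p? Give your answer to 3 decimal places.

p̂_MAP = 0.520

The prior density ∝ p^3(1−p)^9 is the kernel of Beta(4, 10).
Data: 10 successes in 13 trials (from the sequence). The binomial likelihood contributes p^10(1−p)^3, so the posterior is Beta(4+10, 10+3) = Beta(14, 13).
For Beta(a, b) with a, b > 1 the mode is (a−1)/(a+b−2) = 13/25 ≈ 0.520.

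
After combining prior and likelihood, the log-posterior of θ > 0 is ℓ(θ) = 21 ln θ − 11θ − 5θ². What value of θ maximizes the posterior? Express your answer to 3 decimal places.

ℓ'(θ) = 21/θ − 11 − 10θ. Setting this to zero and multiplying by θ: 10θ² + 11θ − 21 = 0.
θ = (−11 + √(11² + 4·10·21)) / (2·10) = (−11 + √961) / 20 = (−11 + 31)/20 = 1.
ℓ''(θ) = −21/θ² − 10 < 0, confirming a maximum.

θ̂_MAP = 1.000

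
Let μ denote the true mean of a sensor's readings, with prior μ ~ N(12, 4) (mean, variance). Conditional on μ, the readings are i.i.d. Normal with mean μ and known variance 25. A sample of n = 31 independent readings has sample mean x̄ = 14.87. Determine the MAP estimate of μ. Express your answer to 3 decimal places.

n = 31, x̄ = 14.87.
For a Normal prior and Normal likelihood with known variance, the posterior is Normal; its mode equals its mean, the precision-weighted average.
Prior precision 1/σ₀² = 1/4 = 0.25; data precision n/σ² = 31/25 = 1.24.
μ̂ = (0.25·12 + 1.24·14.87) / (0.25 + 1.24) = 21.4388/1.49 = 53597/3725 ≈ 14.388.

μ̂_MAP = 14.388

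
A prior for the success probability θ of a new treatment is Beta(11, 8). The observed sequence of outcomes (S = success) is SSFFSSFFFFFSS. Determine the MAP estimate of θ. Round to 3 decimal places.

Prior: Beta(11, 8).
Data: 6 successes in 13 trials (from the sequence). The binomial likelihood contributes θ^6(1−θ)^7, so the posterior is Beta(11+6, 8+7) = Beta(17, 15).
For Beta(a, b) with a, b > 1 the mode is (a−1)/(a+b−2) = 16/30 ≈ 0.533.

θ̂_MAP = 0.533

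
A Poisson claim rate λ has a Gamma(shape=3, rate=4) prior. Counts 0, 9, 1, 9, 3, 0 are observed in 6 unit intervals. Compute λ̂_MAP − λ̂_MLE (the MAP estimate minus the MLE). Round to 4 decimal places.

Σxᵢ = 22. Posterior is Gamma(25, 10); MAP = (25−1)/10 = 24/10 ≈ 2.40000.
MLE = x̄ = 22/6 ≈ 3.66667.
Difference = 24/10 − 22/6 = -19/15 ≈ -1.2667.

MAP − MLE = -1.2667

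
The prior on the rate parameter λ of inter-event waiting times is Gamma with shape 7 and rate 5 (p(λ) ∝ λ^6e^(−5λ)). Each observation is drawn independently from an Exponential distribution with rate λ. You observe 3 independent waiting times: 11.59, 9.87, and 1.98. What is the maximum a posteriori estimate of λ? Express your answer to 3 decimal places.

The Exponential(rate=λ) likelihood is ∝ λ^n e^(−λΣtᵢ). Here n = 3 and Σtᵢ = 11.59 + 9.87 + 1.98 = 23.44.
Posterior ∝ λ^6e^(−5λ) · λ^3e^(−23.44λ) = λ^9e^(−28.44λ), i.e. Gamma(10, 28.44).
Mode = (a−1)/b = 9/28.44 ≈ 0.316.

λ̂_MAP = 0.316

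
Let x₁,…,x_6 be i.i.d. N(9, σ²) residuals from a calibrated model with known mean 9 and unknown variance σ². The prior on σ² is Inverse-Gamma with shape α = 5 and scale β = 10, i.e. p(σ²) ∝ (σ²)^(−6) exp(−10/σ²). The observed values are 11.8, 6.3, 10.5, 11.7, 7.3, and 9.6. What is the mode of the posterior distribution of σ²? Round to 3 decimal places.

σ̂²_MAP = 2.662

Sum of squared deviations about the known mean: SS = (11.8−9)² + (6.3−9)² + (10.5−9)² + (11.7−9)² + (7.3−9)² + (9.6−9)² = 27.92.
The Normal likelihood contributes (σ²)^(−n/2) exp(−SS/(2σ²)), so the posterior is Inverse-Gamma(α + n/2, β + SS/2) = Inverse-Gamma(8, 23.96).
The mode of Inverse-Gamma(a, b) is b/(a+1) = 23.96/9 ≈ 2.662.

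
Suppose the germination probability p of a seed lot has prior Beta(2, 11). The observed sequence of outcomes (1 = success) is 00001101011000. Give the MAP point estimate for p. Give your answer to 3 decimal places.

p̂_MAP = 0.240

Prior: Beta(2, 11).
Data: 5 successes in 14 trials (from the sequence). The binomial likelihood contributes p^5(1−p)^9, so the posterior is Beta(2+5, 11+9) = Beta(7, 20).
For Beta(a, b) with a, b > 1 the mode is (a−1)/(a+b−2) = 6/25 ≈ 0.240.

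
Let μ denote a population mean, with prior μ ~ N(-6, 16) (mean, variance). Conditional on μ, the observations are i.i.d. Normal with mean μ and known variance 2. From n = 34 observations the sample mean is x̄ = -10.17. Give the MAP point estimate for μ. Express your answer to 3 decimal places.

μ̂_MAP = -10.155

n = 34, x̄ = -10.17.
For a Normal prior and Normal likelihood with known variance, the posterior is Normal; its mode equals its mean, the precision-weighted average.
Prior precision 1/σ₀² = 1/16 = 0.0625; data precision n/σ² = 34/2 = 17.
μ̂ = (0.0625·(-6) + 17·(-10.17)) / (0.0625 + 17) = (-173.265)/17.0625 = -23102/2275 ≈ -10.155.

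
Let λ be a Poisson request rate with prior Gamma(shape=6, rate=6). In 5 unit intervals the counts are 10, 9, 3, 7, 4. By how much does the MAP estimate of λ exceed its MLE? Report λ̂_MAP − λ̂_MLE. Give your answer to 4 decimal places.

MAP − MLE = -3.1455

Σxᵢ = 33. Posterior is Gamma(39, 11); MAP = (39−1)/11 = 38/11 ≈ 3.45455.
MLE = x̄ = 33/5 ≈ 6.60000.
Difference = 38/11 − 33/5 = -173/55 ≈ -3.1455.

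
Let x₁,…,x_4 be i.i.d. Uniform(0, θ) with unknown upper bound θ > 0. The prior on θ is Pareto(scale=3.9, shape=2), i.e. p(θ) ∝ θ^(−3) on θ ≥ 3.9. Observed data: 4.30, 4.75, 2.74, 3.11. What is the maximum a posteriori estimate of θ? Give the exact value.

The Uniform(0, θ) likelihood is θ^(−n) for θ ≥ max(xᵢ), zero otherwise. Here max(xᵢ) = 4.75.
Posterior ∝ θ^(−3) · θ^(−4) = θ^(−7) on θ ≥ max(3.9, 4.75) = 4.75.
This density is strictly decreasing in θ, so the posterior mode lies at the lower boundary of the support.

θ̂_MAP = 4.75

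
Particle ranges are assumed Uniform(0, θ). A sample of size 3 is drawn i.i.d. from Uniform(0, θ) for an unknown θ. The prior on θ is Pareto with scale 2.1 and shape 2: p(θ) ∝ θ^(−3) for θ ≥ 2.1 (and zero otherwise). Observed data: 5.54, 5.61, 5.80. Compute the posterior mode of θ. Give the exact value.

θ̂_MAP = 5.80

The Uniform(0, θ) likelihood is θ^(−n) for θ ≥ max(xᵢ), zero otherwise. Here max(xᵢ) = 5.80.
Posterior ∝ θ^(−3) · θ^(−3) = θ^(−6) on θ ≥ max(2.1, 5.80) = 5.80.
This density is strictly decreasing in θ, so the posterior mode lies at the lower boundary of the support.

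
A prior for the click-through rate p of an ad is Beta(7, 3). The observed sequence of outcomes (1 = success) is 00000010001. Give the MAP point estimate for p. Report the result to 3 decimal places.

p̂_MAP = 0.421

Prior: Beta(7, 3).
Data: 2 successes in 11 trials (from the sequence). The binomial likelihood contributes p^2(1−p)^9, so the posterior is Beta(7+2, 3+9) = Beta(9, 12).
For Beta(a, b) with a, b > 1 the mode is (a−1)/(a+b−2) = 8/19 ≈ 0.421.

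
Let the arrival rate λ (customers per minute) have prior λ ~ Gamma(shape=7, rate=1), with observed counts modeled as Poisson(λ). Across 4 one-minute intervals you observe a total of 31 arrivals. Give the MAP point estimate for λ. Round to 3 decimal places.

Σxᵢ = 31, n = 4.
Posterior ∝ λ^6e^(−1λ) · λ^31e^(−4λ) = λ^37e^(−5λ), i.e. Gamma(shape=38, rate=5).
The mode of a Gamma(a, b) with a ≥ 1 (shape–rate) is (a−1)/b = 37/5 ≈ 7.400.

λ̂_MAP = 7.400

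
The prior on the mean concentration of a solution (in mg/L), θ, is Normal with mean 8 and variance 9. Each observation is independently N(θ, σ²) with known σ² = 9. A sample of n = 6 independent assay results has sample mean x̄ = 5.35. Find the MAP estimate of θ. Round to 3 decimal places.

n = 6, x̄ = 5.35.
For a Normal prior and Normal likelihood with known variance, the posterior is Normal; its mode equals its mean, the precision-weighted average.
Prior precision 1/σ₀² = 1/9; data precision n/σ² = 6/9 = 2/3.
θ̂ = ((1/9)·8 + (2/3)·5.35) / (1/9 + 2/3) = (401/90)/(7/9) = 401/70 ≈ 5.729.

θ̂_MAP = 5.729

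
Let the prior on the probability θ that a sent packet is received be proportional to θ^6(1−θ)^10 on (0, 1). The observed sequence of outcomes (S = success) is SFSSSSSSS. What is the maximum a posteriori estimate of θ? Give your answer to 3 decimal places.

θ̂_MAP = 0.560

The prior density ∝ θ^6(1−θ)^10 is the kernel of Beta(7, 11).
Data: 8 successes in 9 trials (from the sequence). The binomial likelihood contributes θ^8(1−θ)^1, so the posterior is Beta(7+8, 11+1) = Beta(15, 12).
For Beta(a, b) with a, b > 1 the mode is (a−1)/(a+b−2) = 14/25 ≈ 0.560.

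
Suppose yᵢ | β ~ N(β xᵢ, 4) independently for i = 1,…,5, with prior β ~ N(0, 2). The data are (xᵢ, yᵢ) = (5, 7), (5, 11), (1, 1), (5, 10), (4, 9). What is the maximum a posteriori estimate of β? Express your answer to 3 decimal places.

log p(β | y) = −Σ(yᵢ − βxᵢ)²/(2·4) − β²/(2·2) + const.
Setting the derivative to zero: Σxᵢ(yᵢ − βxᵢ)/4 − β/2 = 0, so β = Σxᵢyᵢ / (Σxᵢ² + σ²/τ²).
Σxᵢyᵢ = 5·7 + 5·11 + 1·1 + 5·10 + 4·9 = 177; Σxᵢ² = 92; σ²/τ² = 2.
β̂_MAP = 177 / (92 + 2) = 177/94 ≈ 1.883.

β̂_MAP = 1.883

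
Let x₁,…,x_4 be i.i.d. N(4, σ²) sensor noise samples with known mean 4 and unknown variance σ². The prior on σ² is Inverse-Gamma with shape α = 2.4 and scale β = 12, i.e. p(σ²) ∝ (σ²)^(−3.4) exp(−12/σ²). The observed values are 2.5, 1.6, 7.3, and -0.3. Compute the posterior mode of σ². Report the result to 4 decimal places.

σ̂²_MAP = 5.6843

Sum of squared deviations about the known mean: SS = (2.5−4)² + (1.6−4)² + (7.3−4)² + (-0.3−4)² = 37.39.
The Normal likelihood contributes (σ²)^(−n/2) exp(−SS/(2σ²)), so the posterior is Inverse-Gamma(α + n/2, β + SS/2) = Inverse-Gamma(4.4, 30.695).
The mode of Inverse-Gamma(a, b) is b/(a+1) = 30.695/5.4 ≈ 5.6843.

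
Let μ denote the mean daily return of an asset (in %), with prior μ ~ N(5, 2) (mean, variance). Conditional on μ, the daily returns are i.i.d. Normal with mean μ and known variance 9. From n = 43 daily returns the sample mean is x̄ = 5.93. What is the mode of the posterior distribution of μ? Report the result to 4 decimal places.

n = 43, x̄ = 5.93.
For a Normal prior and Normal likelihood with known variance, the posterior is Normal; its mode equals its mean, the precision-weighted average.
Prior precision 1/σ₀² = 1/2 = 0.5; data precision n/σ² = 43/9.
μ̂ = (0.5·5 + (43/9)·5.93) / (0.5 + 43/9) = (27749/900)/(95/18) = 27749/4750 ≈ 5.8419.

μ̂_MAP = 5.8419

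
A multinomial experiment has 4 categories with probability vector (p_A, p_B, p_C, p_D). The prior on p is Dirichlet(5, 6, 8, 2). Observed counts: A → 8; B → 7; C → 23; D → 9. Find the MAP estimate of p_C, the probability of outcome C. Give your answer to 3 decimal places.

MAP estimate of p_C = 0.469

The posterior is Dirichlet(αᵢ + nᵢ) = Dirichlet(13, 13, 31, 11).
For a Dirichlet(a₁,…,a_K) with all aᵢ > 1, the mode has j-th component (aⱼ − 1)/(Σaᵢ − K).
Here Σaᵢ = 68 and K = 4, so p_C = (31 − 1)/(68 − 4) = 30/64 ≈ 0.469.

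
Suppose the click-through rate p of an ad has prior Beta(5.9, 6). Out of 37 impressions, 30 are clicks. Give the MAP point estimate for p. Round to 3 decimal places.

p̂_MAP = 0.744

Prior: Beta(5.9, 6).
Data: 30 successes in 37 trials. The binomial likelihood contributes p^30(1−p)^7, so the posterior is Beta(5.9+30, 6+7) = Beta(35.9, 13).
For Beta(a, b) with a, b > 1 the mode is (a−1)/(a+b−2) = 34.9/46.9 ≈ 0.744.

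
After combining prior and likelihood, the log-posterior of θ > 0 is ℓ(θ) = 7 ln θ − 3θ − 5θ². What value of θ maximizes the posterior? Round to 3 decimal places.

ℓ'(θ) = 7/θ − 3 − 10θ. Setting this to zero and multiplying by θ: 10θ² + 3θ − 7 = 0.
θ = (−3 + √(3² + 4·10·7)) / (2·10) = (−3 + √289) / 20 = (−3 + 17)/20 = 7/10.
ℓ''(θ) = −7/θ² − 10 < 0, confirming a maximum.

θ̂_MAP = 0.700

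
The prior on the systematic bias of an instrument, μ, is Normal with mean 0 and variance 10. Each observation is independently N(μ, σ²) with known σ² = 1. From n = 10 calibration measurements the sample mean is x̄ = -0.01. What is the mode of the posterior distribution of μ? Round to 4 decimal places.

μ̂_MAP = -0.0099

n = 10, x̄ = -0.01.
For a Normal prior and Normal likelihood with known variance, the posterior is Normal; its mode equals its mean, the precision-weighted average.
Prior precision 1/σ₀² = 1/10 = 0.1; data precision n/σ² = 10/1 = 10.
μ̂ = (0.1·0 + 10·(-0.01)) / (0.1 + 10) = (-0.1)/10.1 = -1/101 ≈ -0.0099.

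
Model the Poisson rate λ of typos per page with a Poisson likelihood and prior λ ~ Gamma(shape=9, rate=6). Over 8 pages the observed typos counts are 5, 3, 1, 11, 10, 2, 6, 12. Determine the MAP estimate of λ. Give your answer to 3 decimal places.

λ̂_MAP = 4.143

Σxᵢ = 5+3+1+11+10+2+6+12 = 50, with n = 8.
Posterior ∝ λ^8e^(−6λ) · λ^50e^(−8λ) = λ^58e^(−14λ), i.e. Gamma(shape=59, rate=14).
The mode of a Gamma(a, b) with a ≥ 1 (shape–rate) is (a−1)/b = 58/14 ≈ 4.143.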